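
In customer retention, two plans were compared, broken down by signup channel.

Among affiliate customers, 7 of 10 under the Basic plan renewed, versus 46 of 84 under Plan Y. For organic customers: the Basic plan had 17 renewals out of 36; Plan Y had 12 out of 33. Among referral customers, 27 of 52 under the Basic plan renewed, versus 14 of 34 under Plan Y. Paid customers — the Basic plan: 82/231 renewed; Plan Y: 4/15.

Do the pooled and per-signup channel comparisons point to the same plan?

Affiliate: the Basic plan 7/10 = 70.0%, Plan Y 46/84 = 54.8% → the Basic plan
Organic: the Basic plan 17/36 = 47.2%, Plan Y 12/33 = 36.4% → the Basic plan
Referral: the Basic plan 27/52 = 51.9%, Plan Y 14/34 = 41.2% → the Basic plan
Paid: the Basic plan 82/231 = 35.5%, Plan Y 4/15 = 26.7% → the Basic plan
Overall: the Basic plan 133/329 = 40.4%, Plan Y 76/166 = 45.8% → Plan Y
The Basic plan wins each signup group but Plan Y wins overall — the comparison reverses. The Basic plan's customers skew toward paid, which has a lower base rate.

No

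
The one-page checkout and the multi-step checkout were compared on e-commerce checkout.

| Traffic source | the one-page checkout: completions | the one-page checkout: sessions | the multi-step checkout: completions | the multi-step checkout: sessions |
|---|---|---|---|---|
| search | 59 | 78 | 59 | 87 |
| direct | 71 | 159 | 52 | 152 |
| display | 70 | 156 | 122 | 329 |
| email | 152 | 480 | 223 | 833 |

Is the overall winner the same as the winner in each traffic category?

Search: the one-page checkout 59/78 = 75.6%, the multi-step checkout 59/87 = 67.8% → the one-page checkout
Direct: the one-page checkout 71/159 = 44.7%, the multi-step checkout 52/152 = 34.2% → the one-page checkout
Display: the one-page checkout 70/156 = 44.9%, the multi-step checkout 122/329 = 37.1% → the one-page checkout
Email: the one-page checkout 152/480 = 31.7%, the multi-step checkout 223/833 = 26.8% → the one-page checkout
Overall: the one-page checkout 352/873 = 40.3%, the multi-step checkout 456/1401 = 32.5% → the one-page checkout
The one-page checkout wins overall and in every traffic group — no reversal.

Yes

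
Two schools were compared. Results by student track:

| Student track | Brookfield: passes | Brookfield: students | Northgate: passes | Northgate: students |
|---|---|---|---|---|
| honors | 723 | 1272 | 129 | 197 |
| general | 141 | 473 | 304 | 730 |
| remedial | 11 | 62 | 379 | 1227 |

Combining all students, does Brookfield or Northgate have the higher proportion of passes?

Brookfield

Honors: Brookfield 723/1272 = 56.8%, Northgate 129/197 = 65.5% → Northgate
General: Brookfield 141/473 = 29.8%, Northgate 304/730 = 41.6% → Northgate
Remedial: Brookfield 11/62 = 17.7%, Northgate 379/1227 = 30.9% → Northgate
Overall: Brookfield 875/1807 = 48.4%, Northgate 812/2154 = 37.7% → Brookfield
(Northgate wins every student group but Brookfield wins overall — Northgate's students skew toward the low-rate remedial group.)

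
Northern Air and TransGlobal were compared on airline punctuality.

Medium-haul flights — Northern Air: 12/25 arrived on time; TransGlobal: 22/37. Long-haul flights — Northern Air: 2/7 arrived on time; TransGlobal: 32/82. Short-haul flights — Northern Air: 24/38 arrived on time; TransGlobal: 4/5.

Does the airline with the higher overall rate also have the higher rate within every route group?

No

Medium-haul: Northern Air 12/25 = 48.0%, TransGlobal 22/37 = 59.5% → TransGlobal
Long-haul: Northern Air 2/7 = 28.6%, TransGlobal 32/82 = 39.0% → TransGlobal
Short-haul: Northern Air 24/38 = 63.2%, TransGlobal 4/5 = 80.0% → TransGlobal
Overall: Northern Air 38/70 = 54.3%, TransGlobal 58/124 = 46.8% → Northern Air
TransGlobal wins each route group but Northern Air wins overall — the comparison reverses. TransGlobal's flights skew toward long-haul, which has a lower base rate.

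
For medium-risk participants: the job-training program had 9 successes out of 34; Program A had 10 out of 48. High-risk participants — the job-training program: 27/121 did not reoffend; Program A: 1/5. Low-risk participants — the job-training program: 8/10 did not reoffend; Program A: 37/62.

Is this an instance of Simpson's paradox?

Medium-risk: the job-training program 9/34 = 26.5%, Program A 10/48 = 20.8% → the job-training program
High-risk: the job-training program 27/121 = 22.3%, Program A 1/5 = 20.0% → the job-training program
Low-risk: the job-training program 8/10 = 80.0%, Program A 37/62 = 59.7% → the job-training program
Overall: the job-training program 44/165 = 26.7%, Program A 48/115 = 41.7% → Program A
The job-training program wins each risk group but Program A wins overall — the comparison reverses. The job-training program's participants skew toward high-risk, which has a lower base rate.

Yes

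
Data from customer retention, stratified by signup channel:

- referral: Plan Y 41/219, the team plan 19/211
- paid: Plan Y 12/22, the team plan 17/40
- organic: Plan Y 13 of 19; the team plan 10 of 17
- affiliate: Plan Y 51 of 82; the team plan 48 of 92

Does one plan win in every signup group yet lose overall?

Referral: Plan Y 41/219 = 18.7%, the team plan 19/211 = 9.0% → Plan Y
Paid: Plan Y 12/22 = 54.5%, the team plan 17/40 = 42.5% → Plan Y
Organic: Plan Y 13/19 = 68.4%, the team plan 10/17 = 58.8% → Plan Y
Affiliate: Plan Y 51/82 = 62.2%, the team plan 48/92 = 52.2% → Plan Y
Overall: Plan Y 117/342 = 34.2%, the team plan 94/360 = 26.1% → Plan Y
Plan Y wins overall and in every signup group — no reversal.

No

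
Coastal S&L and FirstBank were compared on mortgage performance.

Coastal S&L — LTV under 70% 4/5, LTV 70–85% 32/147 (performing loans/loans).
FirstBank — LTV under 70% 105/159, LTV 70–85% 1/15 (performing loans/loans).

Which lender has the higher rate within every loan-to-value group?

Coastal S&L

LTV under 70%: Coastal S&L 4/5 = 80.0%, FirstBank 105/159 = 66.0% → Coastal S&L
LTV 70–85%: Coastal S&L 32/147 = 21.8%, FirstBank 1/15 = 6.7% → Coastal S&L
Coastal S&L has the higher rate in both groups.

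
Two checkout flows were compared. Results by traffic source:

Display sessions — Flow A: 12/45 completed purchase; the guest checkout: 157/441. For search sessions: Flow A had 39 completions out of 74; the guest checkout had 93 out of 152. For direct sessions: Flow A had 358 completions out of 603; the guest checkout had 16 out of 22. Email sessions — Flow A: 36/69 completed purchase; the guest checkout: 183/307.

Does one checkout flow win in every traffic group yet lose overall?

Display: Flow A 12/45 = 26.7%, the guest checkout 157/441 = 35.6% → the guest checkout
Search: Flow A 39/74 = 52.7%, the guest checkout 93/152 = 61.2% → the guest checkout
Direct: Flow A 358/603 = 59.4%, the guest checkout 16/22 = 72.7% → the guest checkout
Email: Flow A 36/69 = 52.2%, the guest checkout 183/307 = 59.6% → the guest checkout
Overall: Flow A 445/791 = 56.3%, the guest checkout 449/922 = 48.7% → Flow A
The guest checkout wins each traffic group but Flow A wins overall — the comparison reverses. The guest checkout's sessions skew toward display, which has a lower base rate.

Yes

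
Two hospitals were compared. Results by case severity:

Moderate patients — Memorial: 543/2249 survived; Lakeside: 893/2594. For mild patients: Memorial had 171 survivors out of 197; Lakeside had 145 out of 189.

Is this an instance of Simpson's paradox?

Moderate: Memorial 543/2249 = 24.1%, Lakeside 893/2594 = 34.4% → Lakeside
Mild: Memorial 171/197 = 86.8%, Lakeside 145/189 = 76.7% → Memorial
Overall: Memorial 714/2446 = 29.2%, Lakeside 1038/2783 = 37.3% → Lakeside
Neither sweeps: Memorial wins 1 of 2 groups, Lakeside wins 1. Lakeside wins overall but not every group — no Simpson reversal.

No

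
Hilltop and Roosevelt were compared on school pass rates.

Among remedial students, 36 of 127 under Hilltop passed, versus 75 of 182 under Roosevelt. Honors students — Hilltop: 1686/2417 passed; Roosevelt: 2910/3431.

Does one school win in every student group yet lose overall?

Remedial: Hilltop 36/127 = 28.3%, Roosevelt 75/182 = 41.2% → Roosevelt
Honors: Hilltop 1686/2417 = 69.8%, Roosevelt 2910/3431 = 84.8% → Roosevelt
Overall: Hilltop 1722/2544 = 67.7%, Roosevelt 2985/3613 = 82.6% → Roosevelt
Roosevelt wins overall and in every student group — no reversal.

No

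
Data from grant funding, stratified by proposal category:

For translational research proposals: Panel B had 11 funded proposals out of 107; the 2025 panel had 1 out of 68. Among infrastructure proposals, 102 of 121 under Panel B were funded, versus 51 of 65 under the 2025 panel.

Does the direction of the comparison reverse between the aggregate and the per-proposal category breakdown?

No

Translational research: Panel B 11/107 = 10.3%, the 2025 panel 1/68 = 1.5% → Panel B
Infrastructure: Panel B 102/121 = 84.3%, the 2025 panel 51/65 = 78.5% → Panel B
Overall: Panel B 113/228 = 49.6%, the 2025 panel 52/133 = 39.1% → Panel B
Panel B wins overall and in every proposal group — no reversal.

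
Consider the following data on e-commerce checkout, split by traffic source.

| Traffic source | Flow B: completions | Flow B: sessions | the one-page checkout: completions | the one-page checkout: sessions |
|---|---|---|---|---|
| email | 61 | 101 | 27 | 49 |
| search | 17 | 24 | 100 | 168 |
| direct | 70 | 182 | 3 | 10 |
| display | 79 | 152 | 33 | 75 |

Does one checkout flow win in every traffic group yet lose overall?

Yes

Email: Flow B 61/101 = 60.4%, the one-page checkout 27/49 = 55.1% → Flow B
Search: Flow B 17/24 = 70.8%, the one-page checkout 100/168 = 59.5% → Flow B
Direct: Flow B 70/182 = 38.5%, the one-page checkout 3/10 = 30.0% → Flow B
Display: Flow B 79/152 = 52.0%, the one-page checkout 33/75 = 44.0% → Flow B
Overall: Flow B 227/459 = 49.5%, the one-page checkout 163/302 = 54.0% → the one-page checkout
Flow B wins each traffic group but the one-page checkout wins overall — the comparison reverses. Flow B's sessions skew toward direct, which has a lower base rate.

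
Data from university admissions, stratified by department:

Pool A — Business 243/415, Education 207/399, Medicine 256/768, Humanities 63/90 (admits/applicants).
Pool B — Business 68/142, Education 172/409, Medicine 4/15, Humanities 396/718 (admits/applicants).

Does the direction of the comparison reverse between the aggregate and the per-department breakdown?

Yes

Business: Pool A 243/415 = 58.6%, Pool B 68/142 = 47.9% → Pool A
Education: Pool A 207/399 = 51.9%, Pool B 172/409 = 42.1% → Pool A
Medicine: Pool A 256/768 = 33.3%, Pool B 4/15 = 26.7% → Pool A
Humanities: Pool A 63/90 = 70.0%, Pool B 396/718 = 55.2% → Pool A
Overall: Pool A 769/1672 = 46.0%, Pool B 640/1284 = 49.8% → Pool B
Pool A wins each department group but Pool B wins overall — the comparison reverses. Pool A's applicants skew toward Medicine, which has a lower base rate.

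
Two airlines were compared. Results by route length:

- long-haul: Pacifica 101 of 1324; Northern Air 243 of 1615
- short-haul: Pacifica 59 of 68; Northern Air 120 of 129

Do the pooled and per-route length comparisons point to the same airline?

Yes

Long-haul: Pacifica 101/1324 = 7.6%, Northern Air 243/1615 = 15.0% → Northern Air
Short-haul: Pacifica 59/68 = 86.8%, Northern Air 120/129 = 93.0% → Northern Air
Overall: Pacifica 160/1392 = 11.5%, Northern Air 363/1744 = 20.8% → Northern Air
Northern Air wins overall and in every route group — no reversal.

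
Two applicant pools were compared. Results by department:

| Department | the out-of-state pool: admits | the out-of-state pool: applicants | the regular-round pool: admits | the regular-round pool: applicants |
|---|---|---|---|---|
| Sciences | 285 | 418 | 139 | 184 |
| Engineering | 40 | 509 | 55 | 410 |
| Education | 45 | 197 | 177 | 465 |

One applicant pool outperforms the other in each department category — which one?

Sciences: the out-of-state pool 285/418 = 68.2%, the regular-round pool 139/184 = 75.5% → the regular-round pool
Engineering: the out-of-state pool 40/509 = 7.9%, the regular-round pool 55/410 = 13.4% → the regular-round pool
Education: the out-of-state pool 45/197 = 22.8%, the regular-round pool 177/465 = 38.1% → the regular-round pool
The regular-round pool has the higher rate in all 3 groups.

the regular-round pool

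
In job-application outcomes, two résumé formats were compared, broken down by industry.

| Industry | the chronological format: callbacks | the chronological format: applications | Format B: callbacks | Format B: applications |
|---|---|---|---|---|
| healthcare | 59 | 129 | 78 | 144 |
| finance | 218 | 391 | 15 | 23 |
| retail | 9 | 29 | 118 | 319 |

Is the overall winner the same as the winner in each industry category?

No

Healthcare: the chronological format 59/129 = 45.7%, Format B 78/144 = 54.2% → Format B
Finance: the chronological format 218/391 = 55.8%, Format B 15/23 = 65.2% → Format B
Retail: the chronological format 9/29 = 31.0%, Format B 118/319 = 37.0% → Format B
Overall: the chronological format 286/549 = 52.1%, Format B 211/486 = 43.4% → the chronological format
Format B wins each industry group but the chronological format wins overall — the comparison reverses. Format B's applications skew toward retail, which has a lower base rate.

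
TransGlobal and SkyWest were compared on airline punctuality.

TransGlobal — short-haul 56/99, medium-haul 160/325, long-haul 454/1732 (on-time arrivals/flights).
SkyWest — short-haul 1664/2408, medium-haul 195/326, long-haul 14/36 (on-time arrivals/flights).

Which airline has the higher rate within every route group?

SkyWest

Short-haul: TransGlobal 56/99 = 56.6%, SkyWest 1664/2408 = 69.1% → SkyWest
Medium-haul: TransGlobal 160/325 = 49.2%, SkyWest 195/326 = 59.8% → SkyWest
Long-haul: TransGlobal 454/1732 = 26.2%, SkyWest 14/36 = 38.9% → SkyWest
SkyWest has the higher rate in all 3 groups.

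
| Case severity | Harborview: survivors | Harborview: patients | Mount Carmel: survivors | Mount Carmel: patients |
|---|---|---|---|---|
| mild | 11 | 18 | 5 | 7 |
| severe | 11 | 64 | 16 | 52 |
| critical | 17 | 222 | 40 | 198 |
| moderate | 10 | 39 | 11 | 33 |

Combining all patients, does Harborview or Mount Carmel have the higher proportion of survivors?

Mild: Harborview 11/18 = 61.1%, Mount Carmel 5/7 = 71.4% → Mount Carmel
Severe: Harborview 11/64 = 17.2%, Mount Carmel 16/52 = 30.8% → Mount Carmel
Critical: Harborview 17/222 = 7.7%, Mount Carmel 40/198 = 20.2% → Mount Carmel
Moderate: Harborview 10/39 = 25.6%, Mount Carmel 11/33 = 33.3% → Mount Carmel
Overall: Harborview 49/343 = 14.3%, Mount Carmel 72/290 = 24.8% → Mount Carmel

Mount Carmel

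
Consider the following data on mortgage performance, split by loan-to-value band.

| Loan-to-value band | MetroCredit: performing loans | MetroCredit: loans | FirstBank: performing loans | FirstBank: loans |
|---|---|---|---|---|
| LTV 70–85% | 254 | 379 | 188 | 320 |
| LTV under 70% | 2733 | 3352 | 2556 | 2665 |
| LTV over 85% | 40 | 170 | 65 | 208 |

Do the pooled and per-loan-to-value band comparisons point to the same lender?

No

LTV 70–85%: MetroCredit 254/379 = 67.0%, FirstBank 188/320 = 58.8% → MetroCredit
LTV under 70%: MetroCredit 2733/3352 = 81.5%, FirstBank 2556/2665 = 95.9% → FirstBank
LTV over 85%: MetroCredit 40/170 = 23.5%, FirstBank 65/208 = 31.2% → FirstBank
Overall: MetroCredit 3027/3901 = 77.6%, FirstBank 2809/3193 = 88.0% → FirstBank
Neither sweeps: MetroCredit wins 1 of 3 groups, FirstBank wins 2. FirstBank wins overall but not every group — no Simpson reversal.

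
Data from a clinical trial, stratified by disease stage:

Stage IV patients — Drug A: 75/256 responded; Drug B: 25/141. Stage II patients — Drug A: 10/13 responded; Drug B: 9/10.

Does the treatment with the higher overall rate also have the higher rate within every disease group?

Stage IV: Drug A 75/256 = 29.3%, Drug B 25/141 = 17.7% → Drug A
Stage II: Drug A 10/13 = 76.9%, Drug B 9/10 = 90.0% → Drug B
Overall: Drug A 85/269 = 31.6%, Drug B 34/151 = 22.5% → Drug A
Neither sweeps: Drug A wins 1 of 2 groups, Drug B wins 1. Drug A wins overall but not every group — no Simpson reversal.

No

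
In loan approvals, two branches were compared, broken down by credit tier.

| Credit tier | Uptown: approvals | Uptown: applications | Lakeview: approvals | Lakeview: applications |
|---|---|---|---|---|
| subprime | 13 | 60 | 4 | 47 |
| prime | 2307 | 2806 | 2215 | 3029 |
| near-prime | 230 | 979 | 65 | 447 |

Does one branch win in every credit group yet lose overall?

Subprime: Uptown 13/60 = 21.7%, Lakeview 4/47 = 8.5% → Uptown
Prime: Uptown 2307/2806 = 82.2%, Lakeview 2215/3029 = 73.1% → Uptown
Near-prime: Uptown 230/979 = 23.5%, Lakeview 65/447 = 14.5% → Uptown
Overall: Uptown 2550/3845 = 66.3%, Lakeview 2284/3523 = 64.8% → Uptown
Uptown wins overall and in every credit group — no reversal.

No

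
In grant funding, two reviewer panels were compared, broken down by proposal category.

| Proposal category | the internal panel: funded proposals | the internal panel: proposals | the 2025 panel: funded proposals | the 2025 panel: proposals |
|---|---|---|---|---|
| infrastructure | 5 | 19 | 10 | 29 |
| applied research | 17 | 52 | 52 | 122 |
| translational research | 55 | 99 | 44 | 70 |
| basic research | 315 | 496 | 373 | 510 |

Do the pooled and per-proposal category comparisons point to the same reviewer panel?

Yes

Infrastructure: the internal panel 5/19 = 26.3%, the 2025 panel 10/29 = 34.5% → the 2025 panel
Applied research: the internal panel 17/52 = 32.7%, the 2025 panel 52/122 = 42.6% → the 2025 panel
Translational research: the internal panel 55/99 = 55.6%, the 2025 panel 44/70 = 62.9% → the 2025 panel
Basic research: the internal panel 315/496 = 63.5%, the 2025 panel 373/510 = 73.1% → the 2025 panel
Overall: the internal panel 392/666 = 58.9%, the 2025 panel 479/731 = 65.5% → the 2025 panel
The 2025 panel wins overall and in every proposal group — no reversal.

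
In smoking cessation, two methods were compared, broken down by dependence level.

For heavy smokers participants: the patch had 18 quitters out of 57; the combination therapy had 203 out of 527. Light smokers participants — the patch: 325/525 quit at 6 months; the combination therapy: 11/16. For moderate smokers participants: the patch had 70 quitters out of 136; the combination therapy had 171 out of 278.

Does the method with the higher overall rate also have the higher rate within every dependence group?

No

Heavy smokers: the patch 18/57 = 31.6%, the combination therapy 203/527 = 38.5% → the combination therapy
Light smokers: the patch 325/525 = 61.9%, the combination therapy 11/16 = 68.8% → the combination therapy
Moderate smokers: the patch 70/136 = 51.5%, the combination therapy 171/278 = 61.5% → the combination therapy
Overall: the patch 413/718 = 57.5%, the combination therapy 385/821 = 46.9% → the patch
The combination therapy wins each dependence group but the patch wins overall — the comparison reverses. The combination therapy's participants skew toward heavy smokers, which has a lower base rate.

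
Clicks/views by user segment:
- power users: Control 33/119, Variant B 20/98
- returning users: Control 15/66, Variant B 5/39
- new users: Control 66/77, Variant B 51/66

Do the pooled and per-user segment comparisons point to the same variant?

Power users: Control 33/119 = 27.7%, Variant B 20/98 = 20.4% → Control
Returning users: Control 15/66 = 22.7%, Variant B 5/39 = 12.8% → Control
New users: Control 66/77 = 85.7%, Variant B 51/66 = 77.3% → Control
Overall: Control 114/262 = 43.5%, Variant B 76/203 = 37.4% → Control
Control wins overall and in every user group — no reversal.

Yes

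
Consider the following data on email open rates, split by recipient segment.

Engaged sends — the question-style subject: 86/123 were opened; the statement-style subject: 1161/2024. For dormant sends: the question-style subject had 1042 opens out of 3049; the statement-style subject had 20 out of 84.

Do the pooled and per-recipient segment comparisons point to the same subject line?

Engaged: the question-style subject 86/123 = 69.9%, the statement-style subject 1161/2024 = 57.4% → the question-style subject
Dormant: the question-style subject 1042/3049 = 34.2%, the statement-style subject 20/84 = 23.8% → the question-style subject
Overall: the question-style subject 1128/3172 = 35.6%, the statement-style subject 1181/2108 = 56.0% → the statement-style subject
The question-style subject wins each recipient group but the statement-style subject wins overall — the comparison reverses. The question-style subject's sends skew toward dormant, which has a lower base rate.

No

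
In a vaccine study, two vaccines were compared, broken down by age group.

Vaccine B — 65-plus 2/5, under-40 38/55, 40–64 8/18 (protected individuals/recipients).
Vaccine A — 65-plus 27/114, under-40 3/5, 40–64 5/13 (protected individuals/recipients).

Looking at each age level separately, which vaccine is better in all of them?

65-plus: Vaccine B 2/5 = 40.0%, Vaccine A 27/114 = 23.7% → Vaccine B
Under-40: Vaccine B 38/55 = 69.1%, Vaccine A 3/5 = 60.0% → Vaccine B
40–64: Vaccine B 8/18 = 44.4%, Vaccine A 5/13 = 38.5% → Vaccine B
Vaccine B has the higher rate in all 3 groups.

Vaccine B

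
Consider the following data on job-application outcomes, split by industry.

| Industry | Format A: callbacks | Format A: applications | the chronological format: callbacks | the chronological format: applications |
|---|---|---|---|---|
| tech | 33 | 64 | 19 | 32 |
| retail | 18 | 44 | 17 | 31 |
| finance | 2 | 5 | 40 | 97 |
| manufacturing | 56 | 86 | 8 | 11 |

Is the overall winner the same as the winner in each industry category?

No

Tech: Format A 33/64 = 51.6%, the chronological format 19/32 = 59.4% → the chronological format
Retail: Format A 18/44 = 40.9%, the chronological format 17/31 = 54.8% → the chronological format
Finance: Format A 2/5 = 40.0%, the chronological format 40/97 = 41.2% → the chronological format
Manufacturing: Format A 56/86 = 65.1%, the chronological format 8/11 = 72.7% → the chronological format
Overall: Format A 109/199 = 54.8%, the chronological format 84/171 = 49.1% → Format A
The chronological format wins each industry group but Format A wins overall — the comparison reverses. The chronological format's applications skew toward finance, which has a lower base rate.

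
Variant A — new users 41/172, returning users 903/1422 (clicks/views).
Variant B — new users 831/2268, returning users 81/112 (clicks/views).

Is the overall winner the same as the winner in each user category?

New users: Variant A 41/172 = 23.8%, Variant B 831/2268 = 36.6% → Variant B
Returning users: Variant A 903/1422 = 63.5%, Variant B 81/112 = 72.3% → Variant B
Overall: Variant A 944/1594 = 59.2%, Variant B 912/2380 = 38.3% → Variant A
Variant B wins each user group but Variant A wins overall — the comparison reverses. Variant B's views skew toward new users, which has a lower base rate.

No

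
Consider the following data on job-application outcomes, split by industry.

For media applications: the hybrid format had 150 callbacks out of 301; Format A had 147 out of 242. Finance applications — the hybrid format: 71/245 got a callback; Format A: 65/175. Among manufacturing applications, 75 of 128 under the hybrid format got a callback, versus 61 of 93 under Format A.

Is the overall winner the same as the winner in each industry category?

Yes

Media: the hybrid format 150/301 = 49.8%, Format A 147/242 = 60.7% → Format A
Finance: the hybrid format 71/245 = 29.0%, Format A 65/175 = 37.1% → Format A
Manufacturing: the hybrid format 75/128 = 58.6%, Format A 61/93 = 65.6% → Format A
Overall: the hybrid format 296/674 = 43.9%, Format A 273/510 = 53.5% → Format A
Format A wins overall and in every industry group — no reversal.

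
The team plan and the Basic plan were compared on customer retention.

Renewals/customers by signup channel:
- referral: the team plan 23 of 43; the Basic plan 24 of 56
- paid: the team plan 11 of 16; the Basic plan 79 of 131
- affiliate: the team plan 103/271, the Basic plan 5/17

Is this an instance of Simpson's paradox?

Referral: the team plan 23/43 = 53.5%, the Basic plan 24/56 = 42.9% → the team plan
Paid: the team plan 11/16 = 68.8%, the Basic plan 79/131 = 60.3% → the team plan
Affiliate: the team plan 103/271 = 38.0%, the Basic plan 5/17 = 29.4% → the team plan
Overall: the team plan 137/330 = 41.5%, the Basic plan 108/204 = 52.9% → the Basic plan
The team plan wins each signup group but the Basic plan wins overall — the comparison reverses. The team plan's customers skew toward affiliate, which has a lower base rate.

Yes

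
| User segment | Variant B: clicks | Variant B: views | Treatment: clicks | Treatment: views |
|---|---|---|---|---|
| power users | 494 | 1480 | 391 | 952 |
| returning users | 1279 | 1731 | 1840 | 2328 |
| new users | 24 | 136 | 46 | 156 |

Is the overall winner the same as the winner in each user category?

Power users: Variant B 494/1480 = 33.4%, Treatment 391/952 = 41.1% → Treatment
Returning users: Variant B 1279/1731 = 73.9%, Treatment 1840/2328 = 79.0% → Treatment
New users: Variant B 24/136 = 17.6%, Treatment 46/156 = 29.5% → Treatment
Overall: Variant B 1797/3347 = 53.7%, Treatment 2277/3436 = 66.3% → Treatment
Treatment wins overall and in every user group — no reversal.

Yes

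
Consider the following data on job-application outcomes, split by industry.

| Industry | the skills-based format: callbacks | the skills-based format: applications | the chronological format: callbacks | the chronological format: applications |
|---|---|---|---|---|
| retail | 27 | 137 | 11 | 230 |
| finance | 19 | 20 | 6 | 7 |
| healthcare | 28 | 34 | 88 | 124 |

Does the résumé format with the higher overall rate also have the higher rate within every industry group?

Retail: the skills-based format 27/137 = 19.7%, the chronological format 11/230 = 4.8% → the skills-based format
Finance: the skills-based format 19/20 = 95.0%, the chronological format 6/7 = 85.7% → the skills-based format
Healthcare: the skills-based format 28/34 = 82.4%, the chronological format 88/124 = 71.0% → the skills-based format
Overall: the skills-based format 74/191 = 38.7%, the chronological format 105/361 = 29.1% → the skills-based format
The skills-based format wins overall and in every industry group — no reversal.

Yes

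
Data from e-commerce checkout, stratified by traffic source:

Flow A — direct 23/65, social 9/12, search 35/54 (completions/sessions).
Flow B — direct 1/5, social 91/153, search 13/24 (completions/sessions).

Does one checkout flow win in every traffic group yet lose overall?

Direct: Flow A 23/65 = 35.4%, Flow B 1/5 = 20.0% → Flow A
Social: Flow A 9/12 = 75.0%, Flow B 91/153 = 59.5% → Flow A
Search: Flow A 35/54 = 64.8%, Flow B 13/24 = 54.2% → Flow A
Overall: Flow A 67/131 = 51.1%, Flow B 105/182 = 57.7% → Flow B
Flow A wins each traffic group but Flow B wins overall — the comparison reverses. Flow A's sessions skew toward direct, which has a lower base rate.

Yes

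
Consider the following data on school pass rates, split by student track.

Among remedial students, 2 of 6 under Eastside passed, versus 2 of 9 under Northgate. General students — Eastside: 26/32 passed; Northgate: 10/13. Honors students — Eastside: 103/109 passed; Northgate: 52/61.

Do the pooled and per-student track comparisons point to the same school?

Remedial: Eastside 2/6 = 33.3%, Northgate 2/9 = 22.2% → Eastside
General: Eastside 26/32 = 81.2%, Northgate 10/13 = 76.9% → Eastside
Honors: Eastside 103/109 = 94.5%, Northgate 52/61 = 85.2% → Eastside
Overall: Eastside 131/147 = 89.1%, Northgate 64/83 = 77.1% → Eastside
Eastside wins overall and in every student group — no reversal.

Yes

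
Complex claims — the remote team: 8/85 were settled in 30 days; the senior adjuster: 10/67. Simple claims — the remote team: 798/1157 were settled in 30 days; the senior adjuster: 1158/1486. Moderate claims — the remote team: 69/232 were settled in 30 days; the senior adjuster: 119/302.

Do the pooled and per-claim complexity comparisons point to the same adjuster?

Complex: the remote team 8/85 = 9.4%, the senior adjuster 10/67 = 14.9% → the senior adjuster
Simple: the remote team 798/1157 = 69.0%, the senior adjuster 1158/1486 = 77.9% → the senior adjuster
Moderate: the remote team 69/232 = 29.7%, the senior adjuster 119/302 = 39.4% → the senior adjuster
Overall: the remote team 875/1474 = 59.4%, the senior adjuster 1287/1855 = 69.4% → the senior adjuster
The senior adjuster wins overall and in every claim group — no reversal.

Yes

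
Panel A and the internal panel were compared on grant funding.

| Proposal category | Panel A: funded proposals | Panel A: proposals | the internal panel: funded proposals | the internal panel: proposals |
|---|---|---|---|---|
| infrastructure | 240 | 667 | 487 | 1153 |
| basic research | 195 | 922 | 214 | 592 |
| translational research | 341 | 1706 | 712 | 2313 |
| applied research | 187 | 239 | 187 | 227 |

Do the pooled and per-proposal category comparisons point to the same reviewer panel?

Infrastructure: Panel A 240/667 = 36.0%, the internal panel 487/1153 = 42.2% → the internal panel
Basic research: Panel A 195/922 = 21.1%, the internal panel 214/592 = 36.1% → the internal panel
Translational research: Panel A 341/1706 = 20.0%, the internal panel 712/2313 = 30.8% → the internal panel
Applied research: Panel A 187/239 = 78.2%, the internal panel 187/227 = 82.4% → the internal panel
Overall: Panel A 963/3534 = 27.2%, the internal panel 1600/4285 = 37.3% → the internal panel
The internal panel wins overall and in every proposal group — no reversal.

Yes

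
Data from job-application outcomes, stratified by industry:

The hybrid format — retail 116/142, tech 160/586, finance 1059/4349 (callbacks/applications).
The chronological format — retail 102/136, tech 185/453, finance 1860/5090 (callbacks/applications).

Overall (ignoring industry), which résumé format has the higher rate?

Retail: the hybrid format 116/142 = 81.7%, the chronological format 102/136 = 75.0% → the hybrid format
Tech: the hybrid format 160/586 = 27.3%, the chronological format 185/453 = 40.8% → the chronological format
Finance: the hybrid format 1059/4349 = 24.4%, the chronological format 1860/5090 = 36.5% → the chronological format
Overall: the hybrid format 1335/5077 = 26.3%, the chronological format 2147/5679 = 37.8% → the chronological format
(Neither sweeps every industry group, but the chronological format has the higher pooled rate.)

the chronological format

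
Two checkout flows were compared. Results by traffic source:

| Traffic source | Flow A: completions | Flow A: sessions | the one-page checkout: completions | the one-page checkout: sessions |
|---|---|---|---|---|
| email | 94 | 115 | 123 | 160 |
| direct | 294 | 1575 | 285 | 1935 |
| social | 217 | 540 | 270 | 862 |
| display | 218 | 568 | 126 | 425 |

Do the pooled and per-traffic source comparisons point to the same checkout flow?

Yes

Email: Flow A 94/115 = 81.7%, the one-page checkout 123/160 = 76.9% → Flow A
Direct: Flow A 294/1575 = 18.7%, the one-page checkout 285/1935 = 14.7% → Flow A
Social: Flow A 217/540 = 40.2%, the one-page checkout 270/862 = 31.3% → Flow A
Display: Flow A 218/568 = 38.4%, the one-page checkout 126/425 = 29.6% → Flow A
Overall: Flow A 823/2798 = 29.4%, the one-page checkout 804/3382 = 23.8% → Flow A
Flow A wins overall and in every traffic group — no reversal.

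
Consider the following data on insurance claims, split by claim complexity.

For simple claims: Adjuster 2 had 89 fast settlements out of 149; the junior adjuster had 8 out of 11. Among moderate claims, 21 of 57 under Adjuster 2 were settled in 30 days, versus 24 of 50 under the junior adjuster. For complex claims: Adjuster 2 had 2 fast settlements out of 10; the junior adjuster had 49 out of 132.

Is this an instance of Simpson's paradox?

Yes

Simple: Adjuster 2 89/149 = 59.7%, the junior adjuster 8/11 = 72.7% → the junior adjuster
Moderate: Adjuster 2 21/57 = 36.8%, the junior adjuster 24/50 = 48.0% → the junior adjuster
Complex: Adjuster 2 2/10 = 20.0%, the junior adjuster 49/132 = 37.1% → the junior adjuster
Overall: Adjuster 2 112/216 = 51.9%, the junior adjuster 81/193 = 42.0% → Adjuster 2
The junior adjuster wins each claim group but Adjuster 2 wins overall — the comparison reverses. The junior adjuster's claims skew toward complex, which has a lower base rate.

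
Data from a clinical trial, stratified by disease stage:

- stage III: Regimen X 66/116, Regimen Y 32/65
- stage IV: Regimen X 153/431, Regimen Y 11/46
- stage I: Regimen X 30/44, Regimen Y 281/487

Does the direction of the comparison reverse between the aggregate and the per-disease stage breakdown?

Yes

Stage III: Regimen X 66/116 = 56.9%, Regimen Y 32/65 = 49.2% → Regimen X
Stage IV: Regimen X 153/431 = 35.5%, Regimen Y 11/46 = 23.9% → Regimen X
Stage I: Regimen X 30/44 = 68.2%, Regimen Y 281/487 = 57.7% → Regimen X
Overall: Regimen X 249/591 = 42.1%, Regimen Y 324/598 = 54.2% → Regimen Y
Regimen X wins each disease group but Regimen Y wins overall — the comparison reverses. Regimen X's patients skew toward stage IV, which has a lower base rate.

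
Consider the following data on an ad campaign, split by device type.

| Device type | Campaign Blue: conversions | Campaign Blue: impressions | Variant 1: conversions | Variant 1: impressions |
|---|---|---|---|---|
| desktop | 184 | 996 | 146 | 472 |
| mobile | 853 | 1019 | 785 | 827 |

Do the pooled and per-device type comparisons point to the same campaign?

Yes

Desktop: Campaign Blue 184/996 = 18.5%, Variant 1 146/472 = 30.9% → Variant 1
Mobile: Campaign Blue 853/1019 = 83.7%, Variant 1 785/827 = 94.9% → Variant 1
Overall: Campaign Blue 1037/2015 = 51.5%, Variant 1 931/1299 = 71.7% → Variant 1
Variant 1 wins overall and in every device group — no reversal.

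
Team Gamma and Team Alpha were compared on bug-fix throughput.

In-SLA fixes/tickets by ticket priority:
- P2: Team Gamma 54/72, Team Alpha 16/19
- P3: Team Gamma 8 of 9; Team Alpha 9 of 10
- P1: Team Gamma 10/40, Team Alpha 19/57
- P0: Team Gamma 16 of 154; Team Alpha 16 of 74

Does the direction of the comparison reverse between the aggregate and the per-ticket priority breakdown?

P2: Team Gamma 54/72 = 75.0%, Team Alpha 16/19 = 84.2% → Team Alpha
P3: Team Gamma 8/9 = 88.9%, Team Alpha 9/10 = 90.0% → Team Alpha
P1: Team Gamma 10/40 = 25.0%, Team Alpha 19/57 = 33.3% → Team Alpha
P0: Team Gamma 16/154 = 10.4%, Team Alpha 16/74 = 21.6% → Team Alpha
Overall: Team Gamma 88/275 = 32.0%, Team Alpha 60/160 = 37.5% → Team Alpha
Team Alpha wins overall and in every ticket group — no reversal.

No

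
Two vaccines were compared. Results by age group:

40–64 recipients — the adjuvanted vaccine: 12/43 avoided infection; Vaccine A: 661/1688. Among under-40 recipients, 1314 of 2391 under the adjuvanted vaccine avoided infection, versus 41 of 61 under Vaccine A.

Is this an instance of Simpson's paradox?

Yes

40–64: the adjuvanted vaccine 12/43 = 27.9%, Vaccine A 661/1688 = 39.2% → Vaccine A
Under-40: the adjuvanted vaccine 1314/2391 = 55.0%, Vaccine A 41/61 = 67.2% → Vaccine A
Overall: the adjuvanted vaccine 1326/2434 = 54.5%, Vaccine A 702/1749 = 40.1% → the adjuvanted vaccine
Vaccine A wins each age group but the adjuvanted vaccine wins overall — the comparison reverses. Vaccine A's recipients skew toward 40–64, which has a lower base rate.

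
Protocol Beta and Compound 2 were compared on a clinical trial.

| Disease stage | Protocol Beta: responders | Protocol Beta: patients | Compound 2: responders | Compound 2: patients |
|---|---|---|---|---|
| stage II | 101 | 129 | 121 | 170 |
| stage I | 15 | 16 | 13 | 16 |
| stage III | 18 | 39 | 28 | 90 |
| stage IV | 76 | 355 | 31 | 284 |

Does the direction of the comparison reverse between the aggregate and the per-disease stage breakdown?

Stage II: Protocol Beta 101/129 = 78.3%, Compound 2 121/170 = 71.2% → Protocol Beta
Stage I: Protocol Beta 15/16 = 93.8%, Compound 2 13/16 = 81.2% → Protocol Beta
Stage III: Protocol Beta 18/39 = 46.2%, Compound 2 28/90 = 31.1% → Protocol Beta
Stage IV: Protocol Beta 76/355 = 21.4%, Compound 2 31/284 = 10.9% → Protocol Beta
Overall: Protocol Beta 210/539 = 39.0%, Compound 2 193/560 = 34.5% → Protocol Beta
Protocol Beta wins overall and in every disease group — no reversal.

No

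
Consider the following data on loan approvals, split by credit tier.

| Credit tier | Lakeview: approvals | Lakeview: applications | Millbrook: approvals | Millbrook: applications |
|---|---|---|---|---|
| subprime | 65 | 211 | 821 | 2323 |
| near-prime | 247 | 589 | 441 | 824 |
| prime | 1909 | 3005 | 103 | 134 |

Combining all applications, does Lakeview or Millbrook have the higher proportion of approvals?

Lakeview

Subprime: Lakeview 65/211 = 30.8%, Millbrook 821/2323 = 35.3% → Millbrook
Near-prime: Lakeview 247/589 = 41.9%, Millbrook 441/824 = 53.5% → Millbrook
Prime: Lakeview 1909/3005 = 63.5%, Millbrook 103/134 = 76.9% → Millbrook
Overall: Lakeview 2221/3805 = 58.4%, Millbrook 1365/3281 = 41.6% → Lakeview
(Millbrook wins every credit group but Lakeview wins overall — Millbrook's applications skew toward the low-rate subprime group.)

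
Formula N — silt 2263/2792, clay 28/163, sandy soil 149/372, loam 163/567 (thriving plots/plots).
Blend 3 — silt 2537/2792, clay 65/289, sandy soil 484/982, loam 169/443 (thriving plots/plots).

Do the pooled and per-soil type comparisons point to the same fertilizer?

Silt: Formula N 2263/2792 = 81.1%, Blend 3 2537/2792 = 90.9% → Blend 3
Clay: Formula N 28/163 = 17.2%, Blend 3 65/289 = 22.5% → Blend 3
Sandy soil: Formula N 149/372 = 40.1%, Blend 3 484/982 = 49.3% → Blend 3
Loam: Formula N 163/567 = 28.7%, Blend 3 169/443 = 38.1% → Blend 3
Overall: Formula N 2603/3894 = 66.8%, Blend 3 3255/4506 = 72.2% → Blend 3
Blend 3 wins overall and in every soil group — no reversal.

Yes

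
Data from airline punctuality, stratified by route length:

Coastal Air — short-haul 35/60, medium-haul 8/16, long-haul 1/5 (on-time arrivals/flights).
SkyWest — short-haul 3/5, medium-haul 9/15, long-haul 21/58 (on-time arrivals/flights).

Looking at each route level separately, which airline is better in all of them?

SkyWest

Short-haul: Coastal Air 35/60 = 58.3%, SkyWest 3/5 = 60.0% → SkyWest
Medium-haul: Coastal Air 8/16 = 50.0%, SkyWest 9/15 = 60.0% → SkyWest
Long-haul: Coastal Air 1/5 = 20.0%, SkyWest 21/58 = 36.2% → SkyWest
SkyWest has the higher rate in all 3 groups.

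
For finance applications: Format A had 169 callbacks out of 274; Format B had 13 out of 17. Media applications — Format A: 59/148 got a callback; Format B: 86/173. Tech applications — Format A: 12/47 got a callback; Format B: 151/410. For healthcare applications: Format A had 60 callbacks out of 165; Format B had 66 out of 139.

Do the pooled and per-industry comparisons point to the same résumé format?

No

Finance: Format A 169/274 = 61.7%, Format B 13/17 = 76.5% → Format B
Media: Format A 59/148 = 39.9%, Format B 86/173 = 49.7% → Format B
Tech: Format A 12/47 = 25.5%, Format B 151/410 = 36.8% → Format B
Healthcare: Format A 60/165 = 36.4%, Format B 66/139 = 47.5% → Format B
Overall: Format A 300/634 = 47.3%, Format B 316/739 = 42.8% → Format A
Format B wins each industry group but Format A wins overall — the comparison reverses. Format B's applications skew toward tech, which has a lower base rate.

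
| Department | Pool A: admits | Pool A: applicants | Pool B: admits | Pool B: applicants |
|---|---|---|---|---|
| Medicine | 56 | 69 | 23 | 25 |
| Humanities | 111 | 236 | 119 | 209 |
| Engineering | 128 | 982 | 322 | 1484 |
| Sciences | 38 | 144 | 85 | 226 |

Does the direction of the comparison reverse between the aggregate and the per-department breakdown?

Medicine: Pool A 56/69 = 81.2%, Pool B 23/25 = 92.0% → Pool B
Humanities: Pool A 111/236 = 47.0%, Pool B 119/209 = 56.9% → Pool B
Engineering: Pool A 128/982 = 13.0%, Pool B 322/1484 = 21.7% → Pool B
Sciences: Pool A 38/144 = 26.4%, Pool B 85/226 = 37.6% → Pool B
Overall: Pool A 333/1431 = 23.3%, Pool B 549/1944 = 28.2% → Pool B
Pool B wins overall and in every department group — no reversal.

No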